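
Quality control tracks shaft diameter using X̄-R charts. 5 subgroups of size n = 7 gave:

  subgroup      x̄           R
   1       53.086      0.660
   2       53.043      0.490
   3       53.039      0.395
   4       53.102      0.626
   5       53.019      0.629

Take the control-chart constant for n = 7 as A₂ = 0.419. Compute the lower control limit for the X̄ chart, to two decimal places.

X̄̄ = (53.086 + 53.043 + 53.039 + 53.102 + 53.019) / 5 = 265.2890 / 5 = 53.0578
R̄ = (0.660 + 0.490 + 0.395 + 0.626 + 0.629) / 5 = 2.8000 / 5 = 0.5600
LCL = X̄̄ − A₂·R̄ = 53.0578 − 0.419 × 0.5600 = 52.8232

52.82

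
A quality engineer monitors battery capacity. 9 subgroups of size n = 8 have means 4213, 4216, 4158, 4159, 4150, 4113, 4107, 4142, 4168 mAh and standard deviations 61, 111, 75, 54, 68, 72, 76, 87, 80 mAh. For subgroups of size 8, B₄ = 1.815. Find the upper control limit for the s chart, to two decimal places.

s̄ = (61 + 111 + 75 + 54 + 68 + 72 + 76 + 87 + 80) / 9 = 76.0000
UCL_s = B₄·s̄ = 1.815 × 76.0000 = 137.9400

137.94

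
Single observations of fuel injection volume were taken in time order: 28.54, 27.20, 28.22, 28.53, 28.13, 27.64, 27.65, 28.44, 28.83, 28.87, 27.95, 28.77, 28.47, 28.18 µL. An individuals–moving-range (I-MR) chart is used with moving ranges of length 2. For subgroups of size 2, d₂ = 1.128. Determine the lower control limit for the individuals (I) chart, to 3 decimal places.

26.788

X̄ = (28.54 + 27.20 + 28.22 + 28.53 + 28.13 + 27.64 + 27.65 + 28.44 + 28.83 + 28.87 + 27.95 + 28.77 + 28.47 + 28.18) / 14 = 28.2443
Moving ranges: 1.34, 1.02, 0.31, 0.40, 0.49, 0.01, 0.79, 0.39, 0.04, 0.92, 0.82, 0.30, 0.29; M̄R̄ = 7.1200 / 13 = 0.5477
LCL = X̄ − 3·M̄R̄/d₂ = 28.2443 − 3 × 0.5477 / 1.128 = 26.7877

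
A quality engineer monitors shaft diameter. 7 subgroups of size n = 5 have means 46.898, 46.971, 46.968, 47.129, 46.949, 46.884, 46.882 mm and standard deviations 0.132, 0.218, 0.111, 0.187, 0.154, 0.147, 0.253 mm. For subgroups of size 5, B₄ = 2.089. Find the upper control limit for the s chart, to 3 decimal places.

0.359

s̄ = (0.132 + 0.218 + 0.111 + 0.187 + 0.154 + 0.147 + 0.253) / 7 = 0.1717
UCL_s = B₄·s̄ = 2.089 × 0.1717 = 0.3587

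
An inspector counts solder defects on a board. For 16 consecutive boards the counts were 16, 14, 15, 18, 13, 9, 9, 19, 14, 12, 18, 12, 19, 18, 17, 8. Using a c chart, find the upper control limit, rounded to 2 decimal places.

25.84

c̄ = (16 + 14 + 15 + 18 + 13 + 9 + 9 + 19 + 14 + 12 + 18 + 12 + 19 + 18 + 17 + 8) / 16 = 231 / 16 = 14.4375
UCL = c̄ + 3√c̄ = 14.4375 + 3 × √14.4375 = 14.4375 + 3 × 3.7997 = 25.8365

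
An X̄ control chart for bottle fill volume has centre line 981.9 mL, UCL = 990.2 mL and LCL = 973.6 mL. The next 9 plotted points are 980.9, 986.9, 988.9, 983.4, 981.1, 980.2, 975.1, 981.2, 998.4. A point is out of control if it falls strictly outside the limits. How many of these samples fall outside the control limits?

1

Compare each point to [973.6, 990.2]: sample 9 = 998.4 > UCL.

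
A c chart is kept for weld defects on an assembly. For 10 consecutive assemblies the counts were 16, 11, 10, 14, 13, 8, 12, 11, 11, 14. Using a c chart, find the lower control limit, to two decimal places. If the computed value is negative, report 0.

c̄ = (16 + 11 + 10 + 14 + 13 + 8 + 12 + 11 + 11 + 14) / 10 = 120 / 10 = 12.0000
LCL = c̄ − 3√c̄ = 12.0000 − 3 × 3.4641 = 1.6077

1.61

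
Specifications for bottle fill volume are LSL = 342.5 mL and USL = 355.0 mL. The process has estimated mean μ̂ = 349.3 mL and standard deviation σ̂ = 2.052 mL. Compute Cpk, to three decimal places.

0.926

Cpu = (USL − μ̂) / (3σ̂) = (355.0 − 349.3) / (3 × 2.052) = 0.9259; Cpl = (μ̂ − LSL) / (3σ̂) = (349.3 − 342.5) / (3 × 2.052) = 1.1046; Cpk = min(Cpu, Cpl) = 0.9259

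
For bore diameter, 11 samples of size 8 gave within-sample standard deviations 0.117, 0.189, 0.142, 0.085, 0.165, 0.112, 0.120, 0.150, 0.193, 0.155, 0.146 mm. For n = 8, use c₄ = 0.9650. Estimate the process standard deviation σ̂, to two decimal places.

s̄ = (0.117 + 0.189 + 0.142 + 0.085 + 0.165 + 0.112 + 0.120 + 0.150 + 0.193 + 0.155 + 0.146) / 11 = 0.1431
σ̂ = s̄ / c₄ = 0.1431 / 0.9650 = 0.1483

0.15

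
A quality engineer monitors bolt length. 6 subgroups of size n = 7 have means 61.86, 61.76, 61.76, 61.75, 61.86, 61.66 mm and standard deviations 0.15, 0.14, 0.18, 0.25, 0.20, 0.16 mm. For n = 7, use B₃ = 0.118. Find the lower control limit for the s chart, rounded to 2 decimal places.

0.02

s̄ = (0.15 + 0.14 + 0.18 + 0.25 + 0.20 + 0.16) / 6 = 0.1800
LCL_s = B₃·s̄ = 0.118 × 0.1800 = 0.0212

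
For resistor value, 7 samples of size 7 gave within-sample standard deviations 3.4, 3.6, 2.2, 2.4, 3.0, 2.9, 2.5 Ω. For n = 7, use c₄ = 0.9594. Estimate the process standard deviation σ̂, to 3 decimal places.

2.978

s̄ = (3.4 + 3.6 + 2.2 + 2.4 + 3.0 + 2.9 + 2.5) / 7 = 2.8571
σ̂ = s̄ / c₄ = 2.8571 / 0.9594 = 2.9781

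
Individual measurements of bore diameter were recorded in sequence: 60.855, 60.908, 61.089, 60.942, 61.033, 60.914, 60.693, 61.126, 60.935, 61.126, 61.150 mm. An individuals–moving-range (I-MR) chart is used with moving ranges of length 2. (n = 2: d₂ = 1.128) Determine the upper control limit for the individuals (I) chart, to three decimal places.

X̄ = (60.855 + 60.908 + 61.089 + 60.942 + 61.033 + 60.914 + 60.693 + 61.126 + 60.935 + 61.126 + 61.150) / 11 = 60.9792
Moving ranges: 0.053, 0.181, 0.147, 0.091, 0.119, 0.221, 0.433, 0.191, 0.191, 0.024; M̄R̄ = 1.6510 / 10 = 0.1651
UCL = X̄ + 3·M̄R̄/d₂ = 60.9792 + 3 × 0.1651 / 1.128 = 61.4183

61.418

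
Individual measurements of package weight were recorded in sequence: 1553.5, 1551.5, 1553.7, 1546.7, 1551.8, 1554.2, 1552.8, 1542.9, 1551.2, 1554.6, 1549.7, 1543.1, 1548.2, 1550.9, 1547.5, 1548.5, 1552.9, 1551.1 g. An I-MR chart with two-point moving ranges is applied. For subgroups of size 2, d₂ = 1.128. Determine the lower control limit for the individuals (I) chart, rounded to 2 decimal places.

X̄ = (1553.5 + 1551.5 + 1553.7 + 1546.7 + 1551.8 + 1554.2 + 1552.8 + 1542.9 + 1551.2 + 1554.6 + 1549.7 + 1543.1 + 1548.2 + 1550.9 + 1547.5 + 1548.5 + 1552.9 + 1551.1) / 18 = 1550.2667
Moving ranges: 2.0, 2.2, 7.0, 5.1, 2.4, 1.4, 9.9, 8.3, 3.4, 4.9, 6.6, 5.1, 2.7, 3.4, 1.0, 4.4, 1.8; M̄R̄ = 71.6000 / 17 = 4.2118
LCL = X̄ − 3·M̄R̄/d₂ = 1550.2667 − 3 × 4.2118 / 1.128 = 1539.0652

1539.07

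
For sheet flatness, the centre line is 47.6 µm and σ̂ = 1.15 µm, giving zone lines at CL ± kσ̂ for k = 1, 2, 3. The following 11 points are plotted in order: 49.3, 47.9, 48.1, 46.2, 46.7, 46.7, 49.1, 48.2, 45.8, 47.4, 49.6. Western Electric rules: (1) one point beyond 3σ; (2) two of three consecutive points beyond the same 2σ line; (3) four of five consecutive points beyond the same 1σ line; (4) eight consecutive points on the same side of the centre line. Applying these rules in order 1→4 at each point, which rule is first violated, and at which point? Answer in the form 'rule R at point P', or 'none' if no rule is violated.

Zone of each point (C = within 1σ̂, B = 1σ̂–2σ̂, A = 2σ̂–3σ̂, * = beyond 3σ̂; sign = side of CL): 1:+B, 2:+C, 3:+C, 4:-B, 5:-C, 6:-C, 7:+B, 8:+C, 9:-B, 10:-C, 11:+B
No rule fires across all 11 points.

none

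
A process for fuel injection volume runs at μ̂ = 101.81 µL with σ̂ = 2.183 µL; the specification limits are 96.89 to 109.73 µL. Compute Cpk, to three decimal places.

0.751

Cpu = (USL − μ̂) / (3σ̂) = (109.73 − 101.81) / (3 × 2.183) = 1.2093; Cpl = (μ̂ − LSL) / (3σ̂) = (101.81 − 96.89) / (3 × 2.183) = 0.7513; Cpk = min(Cpu, Cpl) = 0.7513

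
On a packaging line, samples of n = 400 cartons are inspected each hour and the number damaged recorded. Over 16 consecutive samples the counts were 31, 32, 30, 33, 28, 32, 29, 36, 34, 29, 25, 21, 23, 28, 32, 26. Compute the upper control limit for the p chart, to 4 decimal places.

p̄ = Σdᵢ / (k·n) = 469 / (16 × 400) = 0.07328
UCL = p̄ + 3·√(p̄(1−p̄)/n) = 0.07328 + 3 × √(0.07328×0.92672/400) = 0.07328 + 3 × 0.01303 = 0.11237

0.1124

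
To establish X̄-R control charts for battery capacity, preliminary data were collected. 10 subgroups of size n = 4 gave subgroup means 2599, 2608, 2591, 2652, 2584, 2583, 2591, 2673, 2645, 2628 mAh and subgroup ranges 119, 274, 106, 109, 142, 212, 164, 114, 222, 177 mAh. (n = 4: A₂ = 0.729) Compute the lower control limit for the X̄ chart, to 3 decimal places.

X̄̄ = (2599 + 2608 + 2591 + 2652 + 2584 + 2583 + 2591 + 2673 + 2645 + 2628) / 10 = 26154.0000 / 10 = 2615.4000
R̄ = (119 + 274 + 106 + 109 + 142 + 212 + 164 + 114 + 222 + 177) / 10 = 1639.0000 / 10 = 163.9000
LCL = X̄̄ − A₂·R̄ = 2615.4000 − 0.729 × 163.9000 = 2495.9169

2495.917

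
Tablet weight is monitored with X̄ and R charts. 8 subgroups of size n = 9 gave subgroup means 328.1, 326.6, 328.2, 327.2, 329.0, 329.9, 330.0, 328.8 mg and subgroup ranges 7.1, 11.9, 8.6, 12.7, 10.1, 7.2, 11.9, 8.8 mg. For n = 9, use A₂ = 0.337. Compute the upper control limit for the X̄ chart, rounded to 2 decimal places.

331.77

X̄̄ = (328.1 + 326.6 + 328.2 + 327.2 + 329.0 + 329.9 + 330.0 + 328.8) / 8 = 2627.8000 / 8 = 328.4750
R̄ = (7.1 + 11.9 + 8.6 + 12.7 + 10.1 + 7.2 + 11.9 + 8.8) / 8 = 78.3000 / 8 = 9.7875
UCL = X̄̄ + A₂·R̄ = 328.4750 + 0.337 × 9.7875 = 331.7734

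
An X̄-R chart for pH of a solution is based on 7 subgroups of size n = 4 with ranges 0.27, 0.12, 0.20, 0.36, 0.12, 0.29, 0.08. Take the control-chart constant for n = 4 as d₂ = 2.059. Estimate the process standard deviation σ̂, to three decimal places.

0.100

R̄ = (0.27 + 0.12 + 0.20 + 0.36 + 0.12 + 0.29 + 0.08) / 7 = 0.2057
σ̂ = R̄ / d₂ = 0.2057 / 2.059 = 0.0999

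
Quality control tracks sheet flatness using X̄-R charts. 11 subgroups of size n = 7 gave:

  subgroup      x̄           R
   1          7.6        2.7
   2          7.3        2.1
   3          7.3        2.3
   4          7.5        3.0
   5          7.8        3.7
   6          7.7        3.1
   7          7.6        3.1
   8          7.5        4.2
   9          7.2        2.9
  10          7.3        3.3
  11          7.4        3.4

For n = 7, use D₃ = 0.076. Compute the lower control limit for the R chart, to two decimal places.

0.23

R̄ = (2.7 + 2.1 + 2.3 + 3.0 + 3.7 + 3.1 + 3.1 + 4.2 + 2.9 + 3.3 + 3.4) / 11 = 33.8000 / 11 = 3.0727
LCL_R = D₃·R̄ = 0.076 × 3.0727 = 0.2335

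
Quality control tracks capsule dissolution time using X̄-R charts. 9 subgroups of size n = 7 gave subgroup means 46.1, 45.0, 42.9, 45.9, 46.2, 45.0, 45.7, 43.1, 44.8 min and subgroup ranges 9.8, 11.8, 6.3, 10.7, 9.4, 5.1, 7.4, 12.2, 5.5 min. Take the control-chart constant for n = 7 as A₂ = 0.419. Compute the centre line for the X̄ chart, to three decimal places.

X̄̄ = (46.1 + 45.0 + 42.9 + 45.9 + 46.2 + 45.0 + 45.7 + 43.1 + 44.8) / 9 = 404.7000 / 9 = 44.9667
CL = X̄̄ = 44.9667

44.967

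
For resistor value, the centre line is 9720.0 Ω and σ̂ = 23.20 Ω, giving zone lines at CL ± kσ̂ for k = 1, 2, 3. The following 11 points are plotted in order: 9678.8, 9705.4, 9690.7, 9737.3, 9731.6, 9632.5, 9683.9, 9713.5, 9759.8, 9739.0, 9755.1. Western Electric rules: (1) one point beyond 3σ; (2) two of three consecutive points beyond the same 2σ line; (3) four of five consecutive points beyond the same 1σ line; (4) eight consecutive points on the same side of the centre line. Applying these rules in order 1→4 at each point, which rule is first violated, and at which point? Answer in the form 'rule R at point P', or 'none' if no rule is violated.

rule 1 at point 6

Zone of each point (C = within 1σ̂, B = 1σ̂–2σ̂, A = 2σ̂–3σ̂, * = beyond 3σ̂; sign = side of CL): 1:-B, 2:-C, 3:-B, 4:+C, 5:+C, 6:-*, 7:-B, 8:-C, 9:+B, 10:+C, 11:+B
Rule 1 (one point beyond the 3σ limits) is satisfied at point 6.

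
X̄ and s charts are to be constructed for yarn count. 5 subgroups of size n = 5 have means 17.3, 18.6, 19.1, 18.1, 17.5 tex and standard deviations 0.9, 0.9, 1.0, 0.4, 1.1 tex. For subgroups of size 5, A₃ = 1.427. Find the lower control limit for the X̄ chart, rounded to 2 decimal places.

16.89

X̄̄ = (17.3 + 18.6 + 19.1 + 18.1 + 17.5) / 5 = 18.1200
s̄ = (0.9 + 0.9 + 1.0 + 0.4 + 1.1) / 5 = 0.8600
LCL = X̄̄ − A₃·s̄ = 18.1200 − 1.427 × 0.8600 = 16.8928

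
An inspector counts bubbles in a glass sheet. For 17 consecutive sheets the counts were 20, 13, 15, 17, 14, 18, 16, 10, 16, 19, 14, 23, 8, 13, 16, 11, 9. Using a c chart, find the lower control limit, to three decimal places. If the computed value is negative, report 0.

3.273

c̄ = (20 + 13 + 15 + 17 + 14 + 18 + 16 + 10 + 16 + 19 + 14 + 23 + 8 + 13 + 16 + 11 + 9) / 17 = 252 / 17 = 14.8235
LCL = c̄ − 3√c̄ = 14.8235 − 3 × 3.8501 = 3.2731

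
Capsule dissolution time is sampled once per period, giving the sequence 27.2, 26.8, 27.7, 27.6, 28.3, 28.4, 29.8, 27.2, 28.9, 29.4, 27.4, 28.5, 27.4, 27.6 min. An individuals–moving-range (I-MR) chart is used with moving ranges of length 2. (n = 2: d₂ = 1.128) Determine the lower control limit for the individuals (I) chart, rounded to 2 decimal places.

25.40

X̄ = (27.2 + 26.8 + 27.7 + 27.6 + 28.3 + 28.4 + 29.8 + 27.2 + 28.9 + 29.4 + 27.4 + 28.5 + 27.4 + 27.6) / 14 = 28.0143
Moving ranges: 0.4, 0.9, 0.1, 0.7, 0.1, 1.4, 2.6, 1.7, 0.5, 2.0, 1.1, 1.1, 0.2; M̄R̄ = 12.8000 / 13 = 0.9846
LCL = X̄ − 3·M̄R̄/d₂ = 28.0143 − 3 × 0.9846 / 1.128 = 25.3956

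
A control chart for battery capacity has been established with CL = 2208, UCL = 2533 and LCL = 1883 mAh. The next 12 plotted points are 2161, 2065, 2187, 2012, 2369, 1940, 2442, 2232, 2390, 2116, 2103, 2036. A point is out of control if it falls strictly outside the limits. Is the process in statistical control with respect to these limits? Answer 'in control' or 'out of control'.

in control

All 12 points lie within [1883, 2533].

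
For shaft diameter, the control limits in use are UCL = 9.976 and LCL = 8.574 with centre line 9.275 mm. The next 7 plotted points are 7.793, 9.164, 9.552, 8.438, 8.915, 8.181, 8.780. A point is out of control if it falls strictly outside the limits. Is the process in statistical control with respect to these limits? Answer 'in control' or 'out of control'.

out of control

Compare each point to [8.574, 9.976]: sample 1 = 7.793 < LCL; sample 4 = 8.438 < LCL; sample 6 = 8.181 < LCL.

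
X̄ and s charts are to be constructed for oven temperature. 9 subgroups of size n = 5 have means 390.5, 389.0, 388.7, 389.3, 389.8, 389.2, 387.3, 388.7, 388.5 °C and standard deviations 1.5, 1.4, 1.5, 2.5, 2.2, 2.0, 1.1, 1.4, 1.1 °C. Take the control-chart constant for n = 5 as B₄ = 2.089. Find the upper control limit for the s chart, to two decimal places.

3.41

s̄ = (1.5 + 1.4 + 1.5 + 2.5 + 2.2 + 2.0 + 1.1 + 1.4 + 1.1) / 9 = 1.6333
UCL_s = B₄·s̄ = 2.089 × 1.6333 = 3.4120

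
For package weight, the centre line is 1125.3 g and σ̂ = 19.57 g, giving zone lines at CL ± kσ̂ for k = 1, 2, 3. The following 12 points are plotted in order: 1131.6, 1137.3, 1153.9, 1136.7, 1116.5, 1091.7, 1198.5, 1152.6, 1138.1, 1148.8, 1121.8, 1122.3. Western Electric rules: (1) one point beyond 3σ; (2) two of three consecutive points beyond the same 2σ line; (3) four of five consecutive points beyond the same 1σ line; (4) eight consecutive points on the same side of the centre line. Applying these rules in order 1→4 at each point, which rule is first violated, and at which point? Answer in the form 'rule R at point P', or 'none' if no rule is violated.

Zone of each point (C = within 1σ̂, B = 1σ̂–2σ̂, A = 2σ̂–3σ̂, * = beyond 3σ̂; sign = side of CL): 1:+C, 2:+C, 3:+B, 4:+C, 5:-C, 6:-B, 7:+*, 8:+B, 9:+C, 10:+B, 11:-C, 12:-C
Rule 1 (one point beyond the 3σ limits) is satisfied at point 7.

rule 1 at point 7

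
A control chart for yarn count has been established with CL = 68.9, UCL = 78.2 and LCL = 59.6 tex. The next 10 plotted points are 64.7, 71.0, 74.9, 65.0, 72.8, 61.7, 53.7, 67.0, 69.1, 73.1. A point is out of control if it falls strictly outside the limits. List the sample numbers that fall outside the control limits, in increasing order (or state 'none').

7

Compare each point to [59.6, 78.2]: sample 7 = 53.7 < LCL.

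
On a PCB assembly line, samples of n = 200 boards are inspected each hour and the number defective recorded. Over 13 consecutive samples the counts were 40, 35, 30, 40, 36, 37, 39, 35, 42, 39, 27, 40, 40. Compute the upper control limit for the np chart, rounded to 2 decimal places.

p̄ = Σdᵢ / (k·n) = 480 / (13 × 200) = 0.18462
UCL = np̄ + 3·√(np̄(1−p̄)) = 36.9231 + 3 × √(36.9231×0.81538) = 36.9231 + 3 × 5.4869 = 53.3839

53.38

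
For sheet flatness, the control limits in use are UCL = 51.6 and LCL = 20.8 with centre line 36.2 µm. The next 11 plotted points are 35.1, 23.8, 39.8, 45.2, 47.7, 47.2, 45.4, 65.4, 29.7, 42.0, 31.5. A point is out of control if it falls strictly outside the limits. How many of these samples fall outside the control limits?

1

Compare each point to [20.8, 51.6]: sample 8 = 65.4 > UCL.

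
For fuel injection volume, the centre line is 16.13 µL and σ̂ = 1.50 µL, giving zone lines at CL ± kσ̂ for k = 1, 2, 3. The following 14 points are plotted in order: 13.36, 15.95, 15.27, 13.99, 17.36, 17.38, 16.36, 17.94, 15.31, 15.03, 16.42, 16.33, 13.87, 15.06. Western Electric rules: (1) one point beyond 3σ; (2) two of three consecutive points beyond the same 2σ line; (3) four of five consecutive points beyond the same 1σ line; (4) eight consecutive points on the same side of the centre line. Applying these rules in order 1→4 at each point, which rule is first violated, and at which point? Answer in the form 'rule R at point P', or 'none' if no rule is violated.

none

Zone of each point (C = within 1σ̂, B = 1σ̂–2σ̂, A = 2σ̂–3σ̂, * = beyond 3σ̂; sign = side of CL): 1:-B, 2:-C, 3:-C, 4:-B, 5:+C, 6:+C, 7:+C, 8:+B, 9:-C, 10:-C, 11:+C, 12:+C, 13:-B, 14:-C
No rule fires across all 14 points.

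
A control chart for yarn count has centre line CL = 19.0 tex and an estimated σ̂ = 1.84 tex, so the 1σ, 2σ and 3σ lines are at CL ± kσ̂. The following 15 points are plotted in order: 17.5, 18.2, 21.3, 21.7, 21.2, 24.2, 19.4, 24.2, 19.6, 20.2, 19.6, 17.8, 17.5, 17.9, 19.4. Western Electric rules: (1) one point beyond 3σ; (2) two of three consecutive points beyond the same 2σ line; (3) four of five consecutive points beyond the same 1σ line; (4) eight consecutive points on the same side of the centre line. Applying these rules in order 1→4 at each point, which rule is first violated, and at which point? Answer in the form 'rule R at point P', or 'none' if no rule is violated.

rule 3 at point 6

Zone of each point (C = within 1σ̂, B = 1σ̂–2σ̂, A = 2σ̂–3σ̂, * = beyond 3σ̂; sign = side of CL): 1:-C, 2:-C, 3:+B, 4:+B, 5:+B, 6:+A, 7:+C, 8:+A, 9:+C, 10:+C, 11:+C, 12:-C, 13:-C, 14:-C, 15:+C
Rule 3 (four of five consecutive points beyond the same 1σ limit) is satisfied at point 6.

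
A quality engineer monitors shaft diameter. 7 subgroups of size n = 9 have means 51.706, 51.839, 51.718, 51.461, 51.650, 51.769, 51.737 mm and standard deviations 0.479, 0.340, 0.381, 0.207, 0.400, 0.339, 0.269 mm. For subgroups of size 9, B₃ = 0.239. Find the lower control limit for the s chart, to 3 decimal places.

0.082

s̄ = (0.479 + 0.340 + 0.381 + 0.207 + 0.400 + 0.339 + 0.269) / 7 = 0.3450
LCL_s = B₃·s̄ = 0.239 × 0.3450 = 0.0825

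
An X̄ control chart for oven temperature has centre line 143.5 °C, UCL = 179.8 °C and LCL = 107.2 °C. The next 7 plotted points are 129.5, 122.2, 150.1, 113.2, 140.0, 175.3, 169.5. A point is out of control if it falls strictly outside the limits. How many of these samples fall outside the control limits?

All 7 points lie within [107.2, 179.8].

0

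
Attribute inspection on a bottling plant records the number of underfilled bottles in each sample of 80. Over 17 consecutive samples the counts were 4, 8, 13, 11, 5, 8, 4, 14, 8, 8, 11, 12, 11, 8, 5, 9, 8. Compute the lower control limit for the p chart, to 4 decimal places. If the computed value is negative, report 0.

p̄ = Σdᵢ / (k·n) = 147 / (17 × 80) = 0.10809
LCL = p̄ − 3·√(p̄(1−p̄)/n) = 0.10809 − 3 × 0.03471 = 0.00395

0.0039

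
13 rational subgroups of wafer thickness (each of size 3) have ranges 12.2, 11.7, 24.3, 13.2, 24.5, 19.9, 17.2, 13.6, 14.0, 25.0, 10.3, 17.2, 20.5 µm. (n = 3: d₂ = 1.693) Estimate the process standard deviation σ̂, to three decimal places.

10.159

R̄ = (12.2 + 11.7 + 24.3 + 13.2 + 24.5 + 19.9 + 17.2 + 13.6 + 14.0 + 25.0 + 10.3 + 17.2 + 20.5) / 13 = 17.2000
σ̂ = R̄ / d₂ = 17.2000 / 1.693 = 10.1595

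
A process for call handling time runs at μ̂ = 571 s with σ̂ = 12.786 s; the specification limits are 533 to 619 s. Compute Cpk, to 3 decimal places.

0.991

Cpu = (USL − μ̂) / (3σ̂) = (619 − 571) / (3 × 12.786) = 1.2514; Cpl = (μ̂ − LSL) / (3σ̂) = (571 − 533) / (3 × 12.786) = 0.9907; Cpk = min(Cpu, Cpl) = 0.9907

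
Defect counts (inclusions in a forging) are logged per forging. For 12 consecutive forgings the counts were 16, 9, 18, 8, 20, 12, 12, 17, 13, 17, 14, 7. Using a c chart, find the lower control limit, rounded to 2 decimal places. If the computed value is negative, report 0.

2.53

c̄ = (16 + 9 + 18 + 8 + 20 + 12 + 12 + 17 + 13 + 17 + 14 + 7) / 12 = 163 / 12 = 13.5833
LCL = c̄ − 3√c̄ = 13.5833 − 3 × 3.6856 = 2.5267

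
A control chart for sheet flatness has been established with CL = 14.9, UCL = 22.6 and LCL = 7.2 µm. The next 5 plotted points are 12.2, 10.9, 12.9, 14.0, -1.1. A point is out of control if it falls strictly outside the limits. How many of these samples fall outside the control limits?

Compare each point to [7.2, 22.6]: sample 5 = -1.1 < LCL.

1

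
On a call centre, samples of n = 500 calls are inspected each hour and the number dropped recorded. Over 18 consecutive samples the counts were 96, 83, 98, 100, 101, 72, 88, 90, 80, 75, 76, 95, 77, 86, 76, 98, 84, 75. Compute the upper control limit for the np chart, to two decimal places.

111.44

p̄ = Σdᵢ / (k·n) = 1550 / (18 × 500) = 0.17222
UCL = np̄ + 3·√(np̄(1−p̄)) = 86.1111 + 3 × √(86.1111×0.82778) = 86.1111 + 3 × 8.4428 = 111.4395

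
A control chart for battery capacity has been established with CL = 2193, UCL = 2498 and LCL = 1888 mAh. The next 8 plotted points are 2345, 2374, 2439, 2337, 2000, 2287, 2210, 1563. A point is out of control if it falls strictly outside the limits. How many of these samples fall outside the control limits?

1

Compare each point to [1888, 2498]: sample 8 = 1563 < LCL.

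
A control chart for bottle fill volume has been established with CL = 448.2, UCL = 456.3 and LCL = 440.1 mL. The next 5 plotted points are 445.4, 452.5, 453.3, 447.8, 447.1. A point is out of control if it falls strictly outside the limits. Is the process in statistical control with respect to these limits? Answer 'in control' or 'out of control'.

in control

All 5 points lie within [440.1, 456.3].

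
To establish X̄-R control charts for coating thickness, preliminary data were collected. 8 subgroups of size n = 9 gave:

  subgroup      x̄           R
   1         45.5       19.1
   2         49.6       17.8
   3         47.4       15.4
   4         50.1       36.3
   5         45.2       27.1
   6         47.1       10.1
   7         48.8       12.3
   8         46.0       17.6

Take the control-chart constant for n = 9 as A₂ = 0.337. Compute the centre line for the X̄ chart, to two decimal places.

47.46

X̄̄ = (45.5 + 49.6 + 47.4 + 50.1 + 45.2 + 47.1 + 48.8 + 46.0) / 8 = 379.7000 / 8 = 47.4625
CL = X̄̄ = 47.4625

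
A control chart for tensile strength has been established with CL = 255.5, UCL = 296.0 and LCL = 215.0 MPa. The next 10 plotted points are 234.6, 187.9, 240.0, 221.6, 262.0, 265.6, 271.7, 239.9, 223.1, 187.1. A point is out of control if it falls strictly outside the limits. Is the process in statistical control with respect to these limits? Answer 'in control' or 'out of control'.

Compare each point to [215.0, 296.0]: sample 2 = 187.9 < LCL; sample 10 = 187.1 < LCL.

out of control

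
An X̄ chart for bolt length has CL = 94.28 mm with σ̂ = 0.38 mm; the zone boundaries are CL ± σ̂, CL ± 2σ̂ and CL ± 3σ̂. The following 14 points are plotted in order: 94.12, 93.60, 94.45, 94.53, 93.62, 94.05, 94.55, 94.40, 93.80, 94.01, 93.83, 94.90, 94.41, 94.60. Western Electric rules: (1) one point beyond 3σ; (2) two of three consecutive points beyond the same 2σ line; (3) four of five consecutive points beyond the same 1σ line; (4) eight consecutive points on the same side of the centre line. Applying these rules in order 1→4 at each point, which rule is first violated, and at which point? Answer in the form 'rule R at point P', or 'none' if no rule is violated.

Zone of each point (C = within 1σ̂, B = 1σ̂–2σ̂, A = 2σ̂–3σ̂, * = beyond 3σ̂; sign = side of CL): 1:-C, 2:-B, 3:+C, 4:+C, 5:-B, 6:-C, 7:+C, 8:+C, 9:-B, 10:-C, 11:-B, 12:+B, 13:+C, 14:+C
No rule fires across all 14 points.

none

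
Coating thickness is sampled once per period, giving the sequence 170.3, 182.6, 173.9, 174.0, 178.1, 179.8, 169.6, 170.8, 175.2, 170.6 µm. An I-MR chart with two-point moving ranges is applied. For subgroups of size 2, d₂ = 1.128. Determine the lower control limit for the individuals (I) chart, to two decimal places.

X̄ = (170.3 + 182.6 + 173.9 + 174.0 + 178.1 + 179.8 + 169.6 + 170.8 + 175.2 + 170.6) / 10 = 174.4900
Moving ranges: 12.3, 8.7, 0.1, 4.1, 1.7, 10.2, 1.2, 4.4, 4.6; M̄R̄ = 47.3000 / 9 = 5.2556
LCL = X̄ − 3·M̄R̄/d₂ = 174.4900 − 3 × 5.2556 / 1.128 = 160.5125

160.51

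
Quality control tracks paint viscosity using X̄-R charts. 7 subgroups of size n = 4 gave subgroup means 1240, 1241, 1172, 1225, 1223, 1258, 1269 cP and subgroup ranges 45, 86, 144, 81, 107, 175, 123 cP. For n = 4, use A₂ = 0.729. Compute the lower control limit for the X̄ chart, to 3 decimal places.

1153.319

X̄̄ = (1240 + 1241 + 1172 + 1225 + 1223 + 1258 + 1269) / 7 = 8628.0000 / 7 = 1232.5714
R̄ = (45 + 86 + 144 + 81 + 107 + 175 + 123) / 7 = 761.0000 / 7 = 108.7143
LCL = X̄̄ − A₂·R̄ = 1232.5714 − 0.729 × 108.7143 = 1153.3187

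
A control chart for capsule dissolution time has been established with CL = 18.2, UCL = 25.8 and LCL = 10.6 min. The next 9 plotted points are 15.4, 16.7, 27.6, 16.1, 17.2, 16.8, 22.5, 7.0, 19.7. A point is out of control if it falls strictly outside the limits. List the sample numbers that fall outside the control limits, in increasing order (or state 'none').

3, 8

Compare each point to [10.6, 25.8]: sample 3 = 27.6 > UCL; sample 8 = 7.0 < LCL.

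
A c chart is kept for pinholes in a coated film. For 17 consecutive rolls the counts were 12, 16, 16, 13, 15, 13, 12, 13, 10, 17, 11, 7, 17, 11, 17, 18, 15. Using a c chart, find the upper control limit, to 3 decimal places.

24.812

c̄ = (12 + 16 + 16 + 13 + 15 + 13 + 12 + 13 + 10 + 17 + 11 + 7 + 17 + 11 + 17 + 18 + 15) / 17 = 233 / 17 = 13.7059
UCL = c̄ + 3√c̄ = 13.7059 + 3 × √13.7059 = 13.7059 + 3 × 3.7021 = 24.8123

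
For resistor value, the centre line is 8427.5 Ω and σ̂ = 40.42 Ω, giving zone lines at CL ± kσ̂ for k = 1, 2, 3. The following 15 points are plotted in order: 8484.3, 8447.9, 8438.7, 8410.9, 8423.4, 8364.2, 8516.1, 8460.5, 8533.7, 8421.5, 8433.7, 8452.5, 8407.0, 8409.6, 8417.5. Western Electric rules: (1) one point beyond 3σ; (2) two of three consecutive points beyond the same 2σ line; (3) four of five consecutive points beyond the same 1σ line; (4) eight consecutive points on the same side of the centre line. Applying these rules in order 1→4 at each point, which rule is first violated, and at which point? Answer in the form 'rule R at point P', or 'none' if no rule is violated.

Zone of each point (C = within 1σ̂, B = 1σ̂–2σ̂, A = 2σ̂–3σ̂, * = beyond 3σ̂; sign = side of CL): 1:+B, 2:+C, 3:+C, 4:-C, 5:-C, 6:-B, 7:+A, 8:+C, 9:+A, 10:-C, 11:+C, 12:+C, 13:-C, 14:-C, 15:-C
Rule 2 (two of three consecutive points beyond the same 2σ limit) is satisfied at point 9.

rule 2 at point 9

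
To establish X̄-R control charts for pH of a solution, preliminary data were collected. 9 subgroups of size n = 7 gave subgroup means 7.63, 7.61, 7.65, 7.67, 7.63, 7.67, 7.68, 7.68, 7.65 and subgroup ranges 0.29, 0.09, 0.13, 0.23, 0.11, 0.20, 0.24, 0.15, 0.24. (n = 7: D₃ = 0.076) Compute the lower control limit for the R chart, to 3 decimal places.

R̄ = (0.29 + 0.09 + 0.13 + 0.23 + 0.11 + 0.20 + 0.24 + 0.15 + 0.24) / 9 = 1.6800 / 9 = 0.1867
LCL_R = D₃·R̄ = 0.076 × 0.1867 = 0.0142

0.014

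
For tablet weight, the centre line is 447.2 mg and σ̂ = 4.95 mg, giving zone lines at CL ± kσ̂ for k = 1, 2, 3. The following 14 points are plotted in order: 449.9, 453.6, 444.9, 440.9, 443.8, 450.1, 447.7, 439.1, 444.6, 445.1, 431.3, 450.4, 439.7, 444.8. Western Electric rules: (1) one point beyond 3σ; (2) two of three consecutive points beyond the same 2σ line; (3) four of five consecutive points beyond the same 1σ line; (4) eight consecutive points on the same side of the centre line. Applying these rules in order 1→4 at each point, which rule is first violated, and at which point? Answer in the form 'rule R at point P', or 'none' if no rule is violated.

rule 1 at point 11

Zone of each point (C = within 1σ̂, B = 1σ̂–2σ̂, A = 2σ̂–3σ̂, * = beyond 3σ̂; sign = side of CL): 1:+C, 2:+B, 3:-C, 4:-B, 5:-C, 6:+C, 7:+C, 8:-B, 9:-C, 10:-C, 11:-*, 12:+C, 13:-B, 14:-C
Rule 1 (one point beyond the 3σ limits) is satisfied at point 11.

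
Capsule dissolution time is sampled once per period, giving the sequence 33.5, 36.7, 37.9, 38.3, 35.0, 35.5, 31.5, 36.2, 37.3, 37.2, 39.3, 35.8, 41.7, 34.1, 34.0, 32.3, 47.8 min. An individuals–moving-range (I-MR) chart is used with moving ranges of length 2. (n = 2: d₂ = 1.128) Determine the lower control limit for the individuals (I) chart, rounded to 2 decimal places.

X̄ = (33.5 + 36.7 + 37.9 + 38.3 + 35.0 + 35.5 + 31.5 + 36.2 + 37.3 + 37.2 + 39.3 + 35.8 + 41.7 + 34.1 + 34.0 + 32.3 + 47.8) / 17 = 36.7118
Moving ranges: 3.2, 1.2, 0.4, 3.3, 0.5, 4.0, 4.7, 1.1, 0.1, 2.1, 3.5, 5.9, 7.6, 0.1, 1.7, 15.5; M̄R̄ = 54.9000 / 16 = 3.4312
LCL = X̄ − 3·M̄R̄/d₂ = 36.7118 − 3 × 3.4312 / 1.128 = 27.5861

27.59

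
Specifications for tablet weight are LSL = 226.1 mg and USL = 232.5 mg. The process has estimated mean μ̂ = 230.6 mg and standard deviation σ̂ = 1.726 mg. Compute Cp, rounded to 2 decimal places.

Cp = (USL − LSL) / (6σ̂) = (232.5 − 226.1) / (6 × 1.726) = 6.4000 / 10.3560 = 0.6180

0.62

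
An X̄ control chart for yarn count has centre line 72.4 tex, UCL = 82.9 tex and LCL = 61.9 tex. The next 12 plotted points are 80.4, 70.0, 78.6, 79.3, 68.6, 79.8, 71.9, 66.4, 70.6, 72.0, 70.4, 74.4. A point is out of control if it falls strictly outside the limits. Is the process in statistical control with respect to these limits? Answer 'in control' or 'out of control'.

All 12 points lie within [61.9, 82.9].

in control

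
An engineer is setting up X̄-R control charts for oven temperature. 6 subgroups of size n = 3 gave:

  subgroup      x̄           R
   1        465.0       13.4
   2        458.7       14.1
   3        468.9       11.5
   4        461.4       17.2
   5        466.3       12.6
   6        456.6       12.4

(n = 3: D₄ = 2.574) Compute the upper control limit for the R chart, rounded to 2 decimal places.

34.83

R̄ = (13.4 + 14.1 + 11.5 + 17.2 + 12.6 + 12.4) / 6 = 81.2000 / 6 = 13.5333
UCL_R = D₄·R̄ = 2.574 × 13.5333 = 34.8348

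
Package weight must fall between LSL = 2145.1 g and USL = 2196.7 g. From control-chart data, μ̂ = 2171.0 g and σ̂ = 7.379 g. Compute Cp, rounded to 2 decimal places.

1.17

Cp = (USL − LSL) / (6σ̂) = (2196.7 − 2145.1) / (6 × 7.379) = 51.6000 / 44.2740 = 1.1655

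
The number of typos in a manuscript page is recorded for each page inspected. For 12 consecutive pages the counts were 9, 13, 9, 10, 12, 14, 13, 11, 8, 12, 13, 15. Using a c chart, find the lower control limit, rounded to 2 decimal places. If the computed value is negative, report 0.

c̄ = (9 + 13 + 9 + 10 + 12 + 14 + 13 + 11 + 8 + 12 + 13 + 15) / 12 = 139 / 12 = 11.5833
LCL = c̄ − 3√c̄ = 11.5833 − 3 × 3.4034 = 1.3730

1.37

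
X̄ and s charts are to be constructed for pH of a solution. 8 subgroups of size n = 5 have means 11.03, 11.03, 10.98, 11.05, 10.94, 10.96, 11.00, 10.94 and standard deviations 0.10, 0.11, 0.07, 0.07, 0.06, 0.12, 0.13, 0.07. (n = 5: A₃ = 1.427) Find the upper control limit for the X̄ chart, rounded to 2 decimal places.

11.12

X̄̄ = (11.03 + 11.03 + 10.98 + 11.05 + 10.94 + 10.96 + 11.00 + 10.94) / 8 = 10.9913
s̄ = (0.10 + 0.11 + 0.07 + 0.07 + 0.06 + 0.12 + 0.13 + 0.07) / 8 = 0.0912
UCL = X̄̄ + A₃·s̄ = 10.9913 + 1.427 × 0.0912 = 11.1215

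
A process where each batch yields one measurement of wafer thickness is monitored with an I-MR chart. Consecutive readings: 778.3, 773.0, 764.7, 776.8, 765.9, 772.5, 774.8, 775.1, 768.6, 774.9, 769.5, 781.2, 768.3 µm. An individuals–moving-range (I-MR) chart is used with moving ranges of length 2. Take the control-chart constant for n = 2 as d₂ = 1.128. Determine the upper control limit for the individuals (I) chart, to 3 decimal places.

X̄ = (778.3 + 773.0 + 764.7 + 776.8 + 765.9 + 772.5 + 774.8 + 775.1 + 768.6 + 774.9 + 769.5 + 781.2 + 768.3) / 13 = 772.5846
Moving ranges: 5.3, 8.3, 12.1, 10.9, 6.6, 2.3, 0.3, 6.5, 6.3, 5.4, 11.7, 12.9; M̄R̄ = 88.6000 / 12 = 7.3833
UCL = X̄ + 3·M̄R̄/d₂ = 772.5846 + 3 × 7.3833 / 1.128 = 792.2211

792.221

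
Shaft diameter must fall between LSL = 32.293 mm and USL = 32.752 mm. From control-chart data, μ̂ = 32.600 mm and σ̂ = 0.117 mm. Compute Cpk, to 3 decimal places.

0.433

Cpu = (USL − μ̂) / (3σ̂) = (32.752 − 32.600) / (3 × 0.117) = 0.4330; Cpl = (μ̂ − LSL) / (3σ̂) = (32.600 − 32.293) / (3 × 0.117) = 0.8746; Cpk = min(Cpu, Cpl) = 0.4330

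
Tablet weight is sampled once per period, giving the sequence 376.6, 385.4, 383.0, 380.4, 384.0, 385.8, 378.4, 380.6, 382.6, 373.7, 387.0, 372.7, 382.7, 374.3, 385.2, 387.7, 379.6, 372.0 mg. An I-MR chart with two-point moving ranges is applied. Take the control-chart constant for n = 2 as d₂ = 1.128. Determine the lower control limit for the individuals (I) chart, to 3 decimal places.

362.690

X̄ = (376.6 + 385.4 + 383.0 + 380.4 + 384.0 + 385.8 + 378.4 + 380.6 + 382.6 + 373.7 + 387.0 + 372.7 + 382.7 + 374.3 + 385.2 + 387.7 + 379.6 + 372.0) / 18 = 380.6500
Moving ranges: 8.8, 2.4, 2.6, 3.6, 1.8, 7.4, 2.2, 2.0, 8.9, 13.3, 14.3, 10.0, 8.4, 10.9, 2.5, 8.1, 7.6; M̄R̄ = 114.8000 / 17 = 6.7529
LCL = X̄ − 3·M̄R̄/d₂ = 380.6500 − 3 × 6.7529 / 1.128 = 362.6901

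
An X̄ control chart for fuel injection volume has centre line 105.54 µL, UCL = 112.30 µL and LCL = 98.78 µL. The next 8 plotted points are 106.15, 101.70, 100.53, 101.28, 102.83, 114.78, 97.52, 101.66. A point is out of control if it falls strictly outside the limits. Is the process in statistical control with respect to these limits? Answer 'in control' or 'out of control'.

out of control

Compare each point to [98.78, 112.30]: sample 6 = 114.78 > UCL; sample 7 = 97.52 < LCL.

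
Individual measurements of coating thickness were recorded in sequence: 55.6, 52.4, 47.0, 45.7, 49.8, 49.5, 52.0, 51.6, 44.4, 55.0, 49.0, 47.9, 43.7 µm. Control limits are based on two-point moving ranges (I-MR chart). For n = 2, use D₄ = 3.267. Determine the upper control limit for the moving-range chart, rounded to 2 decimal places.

12.61

Moving ranges: 3.2, 5.4, 1.3, 4.1, 0.3, 2.5, 0.4, 7.2, 10.6, 6.0, 1.1, 4.2; M̄R̄ = 46.3000 / 12 = 3.8583
UCL_MR = D₄·M̄R̄ = 3.267 × 3.8583 = 12.6052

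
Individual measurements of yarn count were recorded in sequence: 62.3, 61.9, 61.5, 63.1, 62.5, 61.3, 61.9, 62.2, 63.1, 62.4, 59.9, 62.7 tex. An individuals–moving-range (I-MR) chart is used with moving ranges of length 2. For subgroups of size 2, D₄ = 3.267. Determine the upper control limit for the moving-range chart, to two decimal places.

3.56

Moving ranges: 0.4, 0.4, 1.6, 0.6, 1.2, 0.6, 0.3, 0.9, 0.7, 2.5, 2.8; M̄R̄ = 12.0000 / 11 = 1.0909
UCL_MR = D₄·M̄R̄ = 3.267 × 1.0909 = 3.5640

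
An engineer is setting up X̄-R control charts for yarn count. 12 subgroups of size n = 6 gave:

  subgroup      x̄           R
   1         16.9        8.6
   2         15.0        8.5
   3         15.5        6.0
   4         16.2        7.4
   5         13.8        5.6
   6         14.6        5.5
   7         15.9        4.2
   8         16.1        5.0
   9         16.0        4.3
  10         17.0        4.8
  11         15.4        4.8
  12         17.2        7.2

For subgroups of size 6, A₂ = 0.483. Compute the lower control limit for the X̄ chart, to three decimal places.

X̄̄ = (16.9 + 15.0 + 15.5 + 16.2 + 13.8 + 14.6 + 15.9 + 16.1 + 16.0 + 17.0 + 15.4 + 17.2) / 12 = 189.6000 / 12 = 15.8000
R̄ = (8.6 + 8.5 + 6.0 + 7.4 + 5.6 + 5.5 + 4.2 + 5.0 + 4.3 + 4.8 + 4.8 + 7.2) / 12 = 71.9000 / 12 = 5.9917
LCL = X̄̄ − A₂·R̄ = 15.8000 − 0.483 × 5.9917 = 12.9060

12.906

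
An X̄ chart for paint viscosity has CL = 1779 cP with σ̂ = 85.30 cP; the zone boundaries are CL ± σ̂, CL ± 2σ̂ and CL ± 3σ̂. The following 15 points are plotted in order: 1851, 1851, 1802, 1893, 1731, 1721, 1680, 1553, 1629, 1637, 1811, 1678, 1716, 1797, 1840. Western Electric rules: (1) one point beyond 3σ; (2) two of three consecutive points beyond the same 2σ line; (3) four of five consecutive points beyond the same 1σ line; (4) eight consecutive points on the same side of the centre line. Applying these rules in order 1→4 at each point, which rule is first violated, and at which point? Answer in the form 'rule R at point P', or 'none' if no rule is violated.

rule 3 at point 10

Zone of each point (C = within 1σ̂, B = 1σ̂–2σ̂, A = 2σ̂–3σ̂, * = beyond 3σ̂; sign = side of CL): 1:+C, 2:+C, 3:+C, 4:+B, 5:-C, 6:-C, 7:-B, 8:-A, 9:-B, 10:-B, 11:+C, 12:-B, 13:-C, 14:+C, 15:+C
Rule 3 (four of five consecutive points beyond the same 1σ limit) is satisfied at point 10.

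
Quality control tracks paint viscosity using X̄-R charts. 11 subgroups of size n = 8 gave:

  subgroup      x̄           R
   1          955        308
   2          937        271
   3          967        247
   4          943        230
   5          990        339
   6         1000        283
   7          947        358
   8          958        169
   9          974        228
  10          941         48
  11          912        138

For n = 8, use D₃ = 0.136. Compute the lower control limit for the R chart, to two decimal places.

R̄ = (308 + 271 + 247 + 230 + 339 + 283 + 358 + 169 + 228 + 48 + 138) / 11 = 2619.0000 / 11 = 238.0909
LCL_R = D₃·R̄ = 0.136 × 238.0909 = 32.3804

32.38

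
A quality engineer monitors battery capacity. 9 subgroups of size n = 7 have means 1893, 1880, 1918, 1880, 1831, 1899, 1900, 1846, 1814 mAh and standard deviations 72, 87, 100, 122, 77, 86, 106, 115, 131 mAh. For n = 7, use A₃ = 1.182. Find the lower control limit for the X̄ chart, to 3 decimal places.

1755.770

X̄̄ = (1893 + 1880 + 1918 + 1880 + 1831 + 1899 + 1900 + 1846 + 1814) / 9 = 1873.4444
s̄ = (72 + 87 + 100 + 122 + 77 + 86 + 106 + 115 + 131) / 9 = 99.5556
LCL = X̄̄ − A₃·s̄ = 1873.4444 − 1.182 × 99.5556 = 1755.7698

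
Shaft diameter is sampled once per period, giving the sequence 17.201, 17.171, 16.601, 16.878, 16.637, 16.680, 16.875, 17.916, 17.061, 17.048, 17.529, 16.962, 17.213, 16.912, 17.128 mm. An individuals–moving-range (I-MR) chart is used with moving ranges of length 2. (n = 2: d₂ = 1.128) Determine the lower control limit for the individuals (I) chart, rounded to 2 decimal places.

X̄ = (17.201 + 17.171 + 16.601 + 16.878 + 16.637 + 16.680 + 16.875 + 17.916 + 17.061 + 17.048 + 17.529 + 16.962 + 17.213 + 16.912 + 17.128) / 15 = 17.0541
Moving ranges: 0.030, 0.570, 0.277, 0.241, 0.043, 0.195, 1.041, 0.855, 0.013, 0.481, 0.567, 0.251, 0.301, 0.216; M̄R̄ = 5.0810 / 14 = 0.3629
LCL = X̄ − 3·M̄R̄/d₂ = 17.0541 − 3 × 0.3629 / 1.128 = 16.0889

16.09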